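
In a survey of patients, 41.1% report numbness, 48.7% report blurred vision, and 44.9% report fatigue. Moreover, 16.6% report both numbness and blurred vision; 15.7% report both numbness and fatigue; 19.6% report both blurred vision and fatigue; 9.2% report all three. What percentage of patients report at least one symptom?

92.0%

By inclusion–exclusion:
P(union) = 41.1 + 48.7 + 44.9 − 16.6 − 15.7 − 19.6 + 9.2 = 92.0%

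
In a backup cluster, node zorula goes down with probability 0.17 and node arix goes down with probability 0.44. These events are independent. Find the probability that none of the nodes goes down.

0.4648

P(none) = (1 − 0.17) × (1 − 0.44) = 0.83 × 0.56 = 0.4648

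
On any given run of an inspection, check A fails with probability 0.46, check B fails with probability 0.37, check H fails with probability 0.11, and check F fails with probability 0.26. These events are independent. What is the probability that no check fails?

0.22405572

Since the events are independent, P(none) is the product of the individual non-occurrence probabilities.
P(none) = (1 − 0.46) × (1 − 0.37) × (1 − 0.11) × (1 − 0.26) = 0.54 × 0.63 × 0.89 × 0.74 = 0.22405572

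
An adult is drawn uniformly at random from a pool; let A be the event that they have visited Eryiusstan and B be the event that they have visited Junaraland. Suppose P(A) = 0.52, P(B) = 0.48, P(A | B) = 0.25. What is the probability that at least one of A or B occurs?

P(A ∩ B) = P(B)·P(A|B) = 0.48 × 0.25 = 0.12
Using inclusion–exclusion:
P(A ∪ B) = 0.52 + 0.48 − 0.12 = 0.88

0.88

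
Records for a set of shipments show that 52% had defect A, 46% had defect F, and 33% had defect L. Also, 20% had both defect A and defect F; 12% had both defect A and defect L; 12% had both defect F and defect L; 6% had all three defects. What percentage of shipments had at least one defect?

93%

By inclusion–exclusion:
P(≥1) = 52 + 46 + 33 − 20 − 12 − 12 + 6 = 93%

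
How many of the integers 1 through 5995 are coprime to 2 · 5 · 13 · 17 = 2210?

Using inclusion–exclusion:
⌊5995/2⌋ + ⌊5995/5⌋ + ⌊5995/13⌋ + ⌊5995/17⌋ − ⌊5995/10⌋ − ⌊5995/26⌋ − ⌊5995/34⌋ − ⌊5995/65⌋ − ⌊5995/85⌋ − ⌊5995/221⌋ + ⌊5995/130⌋ + ⌊5995/170⌋ + ⌊5995/442⌋ + ⌊5995/1105⌋ − ⌊5995/2210⌋ = 2997 + 1199 + 461 + 352 − 599 − 230 − 176 − 92 − 70 − 27 + 46 + 35 + 13 + 5 − 2 = 3912
5995 − 3912 = 2083

2083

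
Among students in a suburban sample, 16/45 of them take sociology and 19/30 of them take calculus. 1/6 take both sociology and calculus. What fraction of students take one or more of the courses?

37/45

By inclusion-exclusion,
P(at least one) = 16/45 + 19/30 − 1/6 = 37/45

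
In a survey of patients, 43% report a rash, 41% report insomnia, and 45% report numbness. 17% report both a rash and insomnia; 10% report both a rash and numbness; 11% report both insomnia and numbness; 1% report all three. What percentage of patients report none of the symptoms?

P(at least one) = 43 + 41 + 45 − 17 − 10 − 11 + 1 = 92%
P(none) = 100% − 92% = 8%

8%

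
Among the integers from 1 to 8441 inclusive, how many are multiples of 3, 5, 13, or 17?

By inclusion-exclusion,
⌊8441/3⌋ + ⌊8441/5⌋ + ⌊8441/13⌋ + ⌊8441/17⌋ − ⌊8441/15⌋ − ⌊8441/39⌋ − ⌊8441/51⌋ − ⌊8441/65⌋ − ⌊8441/85⌋ − ⌊8441/221⌋ + ⌊8441/195⌋ + ⌊8441/255⌋ + ⌊8441/663⌋ + ⌊8441/1105⌋ − ⌊8441/3315⌋ = 2813 + 1688 + 649 + 496 − 562 − 216 − 165 − 129 − 99 − 38 + 43 + 33 + 12 + 7 − 2 = 4530

4530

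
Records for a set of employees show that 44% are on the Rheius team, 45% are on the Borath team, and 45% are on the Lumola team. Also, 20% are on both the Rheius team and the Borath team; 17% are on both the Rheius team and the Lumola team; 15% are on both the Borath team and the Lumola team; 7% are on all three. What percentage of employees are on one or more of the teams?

89%

Apply inclusion-exclusion:
P(union) = 44 + 45 + 45 − 20 − 17 − 15 + 7 = 89%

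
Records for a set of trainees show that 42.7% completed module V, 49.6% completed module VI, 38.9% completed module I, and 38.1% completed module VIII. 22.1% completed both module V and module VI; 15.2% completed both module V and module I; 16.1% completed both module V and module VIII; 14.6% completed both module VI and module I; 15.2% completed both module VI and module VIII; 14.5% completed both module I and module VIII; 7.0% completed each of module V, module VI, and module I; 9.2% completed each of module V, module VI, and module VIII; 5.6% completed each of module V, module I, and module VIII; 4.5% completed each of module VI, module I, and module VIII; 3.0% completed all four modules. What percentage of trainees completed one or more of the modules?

94.9%

P(at least one) = 42.7 + 49.6 + 38.9 + 38.1 − 22.1 − 15.2 − 16.1 − 14.6 − 15.2 − 14.5 + 7.0 + 9.2 + 5.6 + 4.5 − 3.0 = 94.9%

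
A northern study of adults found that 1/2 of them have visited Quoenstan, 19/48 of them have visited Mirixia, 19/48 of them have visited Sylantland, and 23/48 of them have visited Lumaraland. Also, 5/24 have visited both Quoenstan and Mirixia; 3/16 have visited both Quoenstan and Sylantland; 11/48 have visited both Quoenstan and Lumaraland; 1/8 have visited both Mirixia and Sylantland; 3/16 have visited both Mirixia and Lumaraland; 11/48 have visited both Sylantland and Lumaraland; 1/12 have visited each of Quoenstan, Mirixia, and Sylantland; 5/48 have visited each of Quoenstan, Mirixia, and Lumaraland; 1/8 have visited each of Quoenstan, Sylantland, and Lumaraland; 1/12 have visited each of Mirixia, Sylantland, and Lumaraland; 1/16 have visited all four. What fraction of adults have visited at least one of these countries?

15/16

By inclusion–exclusion:
P(≥1) = 1/2 + 19/48 + 19/48 + 23/48 − 5/24 − 3/16 − 11/48 − 1/8 − 3/16 − 11/48 + 1/12 + 5/48 + 1/8 + 1/12 − 1/16 = 15/16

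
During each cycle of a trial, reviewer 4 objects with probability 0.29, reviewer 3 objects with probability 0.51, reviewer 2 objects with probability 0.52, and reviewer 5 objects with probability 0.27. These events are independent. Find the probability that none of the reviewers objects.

P(none) = (1 − 0.29) × (1 − 0.51) × (1 − 0.52) × (1 − 0.27) = 0.71 × 0.49 × 0.48 × 0.73 = 0.12190416

0.12190416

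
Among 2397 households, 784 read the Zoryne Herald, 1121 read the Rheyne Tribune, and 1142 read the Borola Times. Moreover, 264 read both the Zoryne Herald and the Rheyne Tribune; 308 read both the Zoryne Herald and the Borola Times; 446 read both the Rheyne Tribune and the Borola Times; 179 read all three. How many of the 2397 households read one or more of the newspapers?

2208

By inclusion-exclusion,
|at least one| = 784 + 1121 + 1142 − 264 − 308 − 446 + 179 = 2208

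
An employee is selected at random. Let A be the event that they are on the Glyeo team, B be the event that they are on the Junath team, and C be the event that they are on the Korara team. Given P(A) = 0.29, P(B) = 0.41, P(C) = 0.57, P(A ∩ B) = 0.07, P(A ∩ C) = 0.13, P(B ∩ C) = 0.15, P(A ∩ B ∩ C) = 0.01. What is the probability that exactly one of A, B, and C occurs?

P(exactly one) = 0.29 + 0.41 + 0.57 − 2·0.07 − 2·0.13 − 2·0.15 + 3·0.01 = 0.60

0.60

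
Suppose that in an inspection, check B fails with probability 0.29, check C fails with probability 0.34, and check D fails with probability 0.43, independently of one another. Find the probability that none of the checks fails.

P(none) = (1 − 0.29) × (1 − 0.34) × (1 − 0.43) = 0.71 × 0.66 × 0.57 = 0.267102

0.267102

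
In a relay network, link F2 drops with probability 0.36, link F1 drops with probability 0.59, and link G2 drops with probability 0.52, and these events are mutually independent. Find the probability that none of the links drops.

0.125952

P(none) = (1 − 0.36) × (1 − 0.59) × (1 − 0.52) = 0.64 × 0.41 × 0.48 = 0.125952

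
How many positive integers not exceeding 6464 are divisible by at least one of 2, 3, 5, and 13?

Apply inclusion-exclusion:
floor(6464/2) + floor(6464/3) + floor(6464/5) + floor(6464/13) − floor(6464/6) − floor(6464/10) − floor(6464/26) − floor(6464/15) − floor(6464/39) − floor(6464/65) + floor(6464/30) + floor(6464/78) + floor(6464/130) + floor(6464/195) − floor(6464/390) = 3232 + 2154 + 1292 + 497 − 1077 − 646 − 248 − 430 − 165 − 99 + 215 + 82 + 49 + 33 − 16 = 4873

4873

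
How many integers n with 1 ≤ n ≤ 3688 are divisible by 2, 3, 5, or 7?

floor(3688/2) + floor(3688/3) + floor(3688/5) + floor(3688/7) − floor(3688/6) − floor(3688/10) − floor(3688/14) − floor(3688/15) − floor(3688/21) − floor(3688/35) + floor(3688/30) + floor(3688/42) + floor(3688/70) + floor(3688/105) − floor(3688/210) = 1844 + 1229 + 737 + 526 − 614 − 368 − 263 − 245 − 175 − 105 + 122 + 87 + 52 + 35 − 17 = 2845

2845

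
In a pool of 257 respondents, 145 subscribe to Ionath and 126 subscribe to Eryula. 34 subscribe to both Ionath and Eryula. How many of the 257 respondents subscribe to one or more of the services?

|union| = 145 + 126 − 34 = 237

237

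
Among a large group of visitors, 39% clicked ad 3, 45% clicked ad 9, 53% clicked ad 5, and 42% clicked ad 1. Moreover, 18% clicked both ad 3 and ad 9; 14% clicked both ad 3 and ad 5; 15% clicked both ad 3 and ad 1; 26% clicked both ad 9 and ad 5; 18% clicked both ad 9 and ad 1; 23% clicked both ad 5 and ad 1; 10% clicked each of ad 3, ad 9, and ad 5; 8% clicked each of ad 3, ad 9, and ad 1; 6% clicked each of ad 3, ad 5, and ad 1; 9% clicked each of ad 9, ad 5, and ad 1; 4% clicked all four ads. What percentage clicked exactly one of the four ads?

34%

P(exactly one) = 39 + 45 + 53 + 42 − 2·18 − 2·14 − 2·15 − 2·26 − 2·18 − 2·23 + 3·10 + 3·8 + 3·6 + 3·9 − 4·4 = 34%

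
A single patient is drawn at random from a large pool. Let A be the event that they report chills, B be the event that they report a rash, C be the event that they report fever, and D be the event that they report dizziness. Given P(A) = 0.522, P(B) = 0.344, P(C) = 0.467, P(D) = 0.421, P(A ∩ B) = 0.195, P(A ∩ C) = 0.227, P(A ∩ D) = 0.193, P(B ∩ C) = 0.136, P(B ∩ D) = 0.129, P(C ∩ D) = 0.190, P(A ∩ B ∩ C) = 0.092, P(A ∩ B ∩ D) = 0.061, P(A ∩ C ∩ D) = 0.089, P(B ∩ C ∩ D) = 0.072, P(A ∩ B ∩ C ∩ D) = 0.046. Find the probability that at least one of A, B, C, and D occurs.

0.952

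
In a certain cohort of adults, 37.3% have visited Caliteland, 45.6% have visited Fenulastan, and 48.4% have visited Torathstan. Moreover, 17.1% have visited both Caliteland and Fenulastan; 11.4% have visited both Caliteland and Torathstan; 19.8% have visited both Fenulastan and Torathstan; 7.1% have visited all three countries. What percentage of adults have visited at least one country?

90.1%

Inclusion–exclusion gives
P(≥1) = 37.3 + 45.6 + 48.4 − 17.1 − 11.4 − 19.8 + 7.1 = 90.1%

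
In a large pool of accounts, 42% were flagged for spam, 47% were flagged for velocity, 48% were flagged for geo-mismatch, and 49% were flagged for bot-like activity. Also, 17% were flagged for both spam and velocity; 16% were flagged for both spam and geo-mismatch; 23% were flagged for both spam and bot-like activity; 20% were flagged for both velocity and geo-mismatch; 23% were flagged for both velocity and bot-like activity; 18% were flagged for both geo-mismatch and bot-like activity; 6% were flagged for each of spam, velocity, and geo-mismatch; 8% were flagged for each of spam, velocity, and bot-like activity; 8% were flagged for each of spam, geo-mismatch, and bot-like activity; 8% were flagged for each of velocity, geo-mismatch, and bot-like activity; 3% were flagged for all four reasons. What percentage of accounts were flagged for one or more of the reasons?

P(≥1) = 42 + 47 + 48 + 49 − 17 − 16 − 23 − 20 − 23 − 18 + 6 + 8 + 8 + 8 − 3 = 96%

96%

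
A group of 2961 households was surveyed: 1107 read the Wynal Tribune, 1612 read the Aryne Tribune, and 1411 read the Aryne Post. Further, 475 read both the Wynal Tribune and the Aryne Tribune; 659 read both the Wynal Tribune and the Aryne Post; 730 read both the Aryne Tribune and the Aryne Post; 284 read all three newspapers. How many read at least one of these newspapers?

2550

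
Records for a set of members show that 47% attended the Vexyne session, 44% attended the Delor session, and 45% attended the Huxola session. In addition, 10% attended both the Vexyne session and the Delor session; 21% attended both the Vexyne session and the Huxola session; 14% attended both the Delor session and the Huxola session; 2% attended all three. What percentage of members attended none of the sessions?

Inclusion–exclusion gives
P(≥1) = 47 + 44 + 45 − 10 − 21 − 14 + 2 = 93%
P(none) = 100% − 93% = 7%

7%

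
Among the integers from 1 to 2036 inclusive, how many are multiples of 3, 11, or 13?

896

678 + 185 + 156 − 61 − 52 − 14 + 4 = 896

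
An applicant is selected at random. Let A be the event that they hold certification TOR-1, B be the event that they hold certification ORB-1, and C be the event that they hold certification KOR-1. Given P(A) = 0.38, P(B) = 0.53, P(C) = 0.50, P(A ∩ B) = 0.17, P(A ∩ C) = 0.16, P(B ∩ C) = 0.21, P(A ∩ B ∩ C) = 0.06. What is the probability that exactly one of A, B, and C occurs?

0.51

P(exactly one) = 0.38 + 0.53 + 0.50 − 2·0.17 − 2·0.16 − 2·0.21 + 3·0.06 = 0.51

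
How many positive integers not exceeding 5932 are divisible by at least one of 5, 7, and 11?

⌊5932/5⌋ + ⌊5932/7⌋ + ⌊5932/11⌋ − ⌊5932/35⌋ − ⌊5932/55⌋ − ⌊5932/77⌋ + ⌊5932/385⌋ = 1186 + 847 + 539 − 169 − 107 − 77 + 15 = 2234

2234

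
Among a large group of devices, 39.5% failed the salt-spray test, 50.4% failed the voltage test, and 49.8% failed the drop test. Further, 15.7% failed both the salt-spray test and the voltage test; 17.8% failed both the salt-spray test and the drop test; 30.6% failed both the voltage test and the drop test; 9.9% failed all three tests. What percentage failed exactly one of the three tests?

Using the inclusion–exclusion count for exactly one event:
P(exactly one) = 39.5 + 50.4 + 49.8 − 2·15.7 − 2·17.8 − 2·30.6 + 3·9.9 = 41.2%

41.2%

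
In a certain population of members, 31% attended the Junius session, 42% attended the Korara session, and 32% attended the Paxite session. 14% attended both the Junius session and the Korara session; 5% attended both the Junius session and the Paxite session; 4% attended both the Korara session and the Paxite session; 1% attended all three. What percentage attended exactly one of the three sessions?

62%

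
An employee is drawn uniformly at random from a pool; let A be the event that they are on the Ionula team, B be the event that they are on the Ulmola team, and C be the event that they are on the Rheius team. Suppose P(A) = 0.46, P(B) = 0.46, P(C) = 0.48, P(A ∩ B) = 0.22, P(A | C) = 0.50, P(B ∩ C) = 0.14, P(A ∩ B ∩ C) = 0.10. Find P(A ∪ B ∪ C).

P(A ∩ C) = P(C)·P(A|C) = 0.48 × 0.50 = 0.24
P(A ∪ B ∪ C) = 0.46 + 0.46 + 0.48 − 0.22 − 0.24 − 0.14 + 0.10 = 0.90

0.90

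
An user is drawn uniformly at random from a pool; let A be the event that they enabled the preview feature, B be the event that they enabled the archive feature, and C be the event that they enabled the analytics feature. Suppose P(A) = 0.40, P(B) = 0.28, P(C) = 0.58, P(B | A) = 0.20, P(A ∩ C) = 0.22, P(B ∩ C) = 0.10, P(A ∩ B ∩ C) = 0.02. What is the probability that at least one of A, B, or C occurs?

P(A ∩ B) = P(A)·P(B|A) = 0.40 × 0.20 = 0.08
P(A ∪ B ∪ C) = 0.40 + 0.28 + 0.58 − 0.08 − 0.22 − 0.10 + 0.02 = 0.88

0.88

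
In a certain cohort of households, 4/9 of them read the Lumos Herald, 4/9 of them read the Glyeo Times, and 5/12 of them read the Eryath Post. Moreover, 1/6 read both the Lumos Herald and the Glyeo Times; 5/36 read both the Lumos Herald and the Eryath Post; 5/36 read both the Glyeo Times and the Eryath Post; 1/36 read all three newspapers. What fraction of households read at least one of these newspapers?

P(≥1) = 4/9 + 4/9 + 5/12 − 1/6 − 5/36 − 5/36 + 1/36 = 8/9

8/9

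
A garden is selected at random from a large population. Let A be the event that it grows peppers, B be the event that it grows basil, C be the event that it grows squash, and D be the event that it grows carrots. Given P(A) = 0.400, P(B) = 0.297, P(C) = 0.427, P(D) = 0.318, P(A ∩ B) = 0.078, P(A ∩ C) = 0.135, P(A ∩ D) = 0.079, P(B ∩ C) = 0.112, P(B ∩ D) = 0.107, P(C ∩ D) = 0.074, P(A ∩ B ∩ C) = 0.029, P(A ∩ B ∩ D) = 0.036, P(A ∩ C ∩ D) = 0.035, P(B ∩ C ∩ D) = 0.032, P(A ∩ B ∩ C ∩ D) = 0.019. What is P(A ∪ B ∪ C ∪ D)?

Using inclusion–exclusion:
P(A ∪ B ∪ C ∪ D) = 0.400 + 0.297 + 0.427 + 0.318 − 0.078 − 0.135 − 0.079 − 0.112 − 0.107 − 0.074 + 0.029 + 0.036 + 0.035 + 0.032 − 0.019 = 0.970

0.970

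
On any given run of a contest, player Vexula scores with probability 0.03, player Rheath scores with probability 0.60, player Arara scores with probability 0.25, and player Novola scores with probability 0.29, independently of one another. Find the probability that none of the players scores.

P(none) = (1 − 0.03) × (1 − 0.60) × (1 − 0.25) × (1 − 0.29) = 0.97 × 0.40 × 0.75 × 0.71 = 0.20661

0.20661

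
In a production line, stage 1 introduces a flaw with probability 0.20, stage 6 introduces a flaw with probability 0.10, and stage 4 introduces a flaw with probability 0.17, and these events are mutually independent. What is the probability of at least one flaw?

0.4024

P(none) = (1 − 0.20) × (1 − 0.10) × (1 − 0.17) = 0.80 × 0.90 × 0.83 = 0.5976
P(at least one) = 1 − 0.5976 = 0.4024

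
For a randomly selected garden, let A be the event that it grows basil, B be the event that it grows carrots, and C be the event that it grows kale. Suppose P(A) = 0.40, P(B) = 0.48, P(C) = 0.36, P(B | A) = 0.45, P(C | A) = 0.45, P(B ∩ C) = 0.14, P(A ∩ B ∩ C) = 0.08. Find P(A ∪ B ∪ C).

0.82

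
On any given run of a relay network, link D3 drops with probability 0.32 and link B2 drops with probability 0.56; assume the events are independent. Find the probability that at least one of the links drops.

P(none) = (1 − 0.32) × (1 − 0.56) = 0.68 × 0.44 = 0.2992
P(at least one) = 1 − 0.2992 = 0.7008

0.7008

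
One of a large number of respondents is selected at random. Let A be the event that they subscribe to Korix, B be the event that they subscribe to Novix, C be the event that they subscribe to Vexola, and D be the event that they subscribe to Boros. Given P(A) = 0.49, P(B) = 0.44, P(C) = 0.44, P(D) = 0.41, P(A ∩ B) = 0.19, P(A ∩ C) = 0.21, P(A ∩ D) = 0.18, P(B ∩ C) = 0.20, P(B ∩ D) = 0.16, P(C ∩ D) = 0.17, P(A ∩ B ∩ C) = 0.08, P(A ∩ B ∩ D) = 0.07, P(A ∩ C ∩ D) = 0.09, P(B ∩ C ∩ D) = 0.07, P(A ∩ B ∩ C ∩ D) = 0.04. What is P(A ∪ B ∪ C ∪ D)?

0.94

Inclusion–exclusion gives
P(A ∪ B ∪ C ∪ D) = 0.49 + 0.44 + 0.44 + 0.41 − 0.19 − 0.21 − 0.18 − 0.20 − 0.16 − 0.17 + 0.08 + 0.07 + 0.09 + 0.07 − 0.04 = 0.94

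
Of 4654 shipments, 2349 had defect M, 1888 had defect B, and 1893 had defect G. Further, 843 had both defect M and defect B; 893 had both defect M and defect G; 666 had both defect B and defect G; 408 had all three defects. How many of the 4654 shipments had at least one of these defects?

4136

Inclusion–exclusion gives
|at least one| = 2349 + 1888 + 1893 − 843 − 893 − 666 + 408 = 4136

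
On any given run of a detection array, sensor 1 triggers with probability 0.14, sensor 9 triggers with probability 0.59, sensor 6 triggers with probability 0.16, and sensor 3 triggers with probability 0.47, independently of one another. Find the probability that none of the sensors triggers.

0.15697752

P(none) = (1 − 0.14) × (1 − 0.59) × (1 − 0.16) × (1 − 0.47) = 0.86 × 0.41 × 0.84 × 0.53 = 0.15697752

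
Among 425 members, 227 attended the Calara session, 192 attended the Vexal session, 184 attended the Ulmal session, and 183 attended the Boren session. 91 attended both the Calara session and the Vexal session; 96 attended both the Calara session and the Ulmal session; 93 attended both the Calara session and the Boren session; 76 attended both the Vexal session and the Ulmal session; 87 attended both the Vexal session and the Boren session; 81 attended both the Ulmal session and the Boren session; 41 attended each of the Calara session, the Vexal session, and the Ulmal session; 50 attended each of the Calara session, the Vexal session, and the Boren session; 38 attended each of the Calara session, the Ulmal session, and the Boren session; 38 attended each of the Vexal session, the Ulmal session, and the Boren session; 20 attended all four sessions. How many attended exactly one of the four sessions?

Using the inclusion–exclusion count for exactly one event:
N(exactly one) = 227 + 192 + 184 + 183 − 2·91 − 2·96 − 2·93 − 2·76 − 2·87 − 2·81 + 3·41 + 3·50 + 3·38 + 3·38 − 4·20 = 159

159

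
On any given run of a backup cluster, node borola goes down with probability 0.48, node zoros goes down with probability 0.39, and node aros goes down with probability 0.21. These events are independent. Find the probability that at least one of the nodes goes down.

0.749412

Independence gives P(none) = ∏(1 − pᵢ).
P(none) = (1 − 0.48) × (1 − 0.39) × (1 − 0.21) = 0.52 × 0.61 × 0.79 = 0.250588
P(at least one) = 1 − 0.250588 = 0.749412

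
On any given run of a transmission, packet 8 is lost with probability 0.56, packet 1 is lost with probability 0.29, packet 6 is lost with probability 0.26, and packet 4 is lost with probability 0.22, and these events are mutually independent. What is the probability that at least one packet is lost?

P(none) = (1 − 0.56) × (1 − 0.29) × (1 − 0.26) × (1 − 0.22) = 0.44 × 0.71 × 0.74 × 0.78 = 0.18031728
P(at least one) = 1 − 0.18031728 = 0.81968272

0.81968272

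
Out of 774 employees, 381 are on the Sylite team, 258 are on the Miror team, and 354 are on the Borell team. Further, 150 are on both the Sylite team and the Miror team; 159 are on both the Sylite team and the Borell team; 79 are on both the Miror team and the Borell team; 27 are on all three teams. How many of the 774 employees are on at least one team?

632

|union| = 381 + 258 + 354 − 150 − 159 − 79 + 27 = 632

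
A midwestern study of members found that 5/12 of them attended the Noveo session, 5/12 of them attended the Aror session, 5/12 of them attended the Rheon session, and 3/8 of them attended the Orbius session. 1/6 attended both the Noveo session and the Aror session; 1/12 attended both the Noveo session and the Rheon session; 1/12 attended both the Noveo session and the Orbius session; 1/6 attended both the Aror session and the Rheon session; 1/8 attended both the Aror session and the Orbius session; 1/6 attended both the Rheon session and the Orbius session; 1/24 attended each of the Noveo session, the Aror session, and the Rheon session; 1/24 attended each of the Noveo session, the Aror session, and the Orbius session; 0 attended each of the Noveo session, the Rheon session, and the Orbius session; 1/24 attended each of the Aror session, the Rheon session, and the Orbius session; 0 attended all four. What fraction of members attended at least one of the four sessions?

By inclusion–exclusion:
P(at least one) = 5/12 + 5/12 + 5/12 + 3/8 − 1/6 − 1/12 − 1/12 − 1/6 − 1/8 − 1/6 + 1/24 + 1/24 + 0 + 1/24 − 0 = 23/24

23/24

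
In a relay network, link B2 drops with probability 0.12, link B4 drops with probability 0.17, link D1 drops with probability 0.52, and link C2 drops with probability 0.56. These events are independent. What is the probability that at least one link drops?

Since the events are independent, P(none) is the product of the individual non-occurrence probabilities.
P(none) = (1 − 0.12) × (1 − 0.17) × (1 − 0.52) × (1 − 0.56) = 0.88 × 0.83 × 0.48 × 0.44 = 0.15426048
P(at least one) = 1 − 0.15426048 = 0.84573952

0.84573952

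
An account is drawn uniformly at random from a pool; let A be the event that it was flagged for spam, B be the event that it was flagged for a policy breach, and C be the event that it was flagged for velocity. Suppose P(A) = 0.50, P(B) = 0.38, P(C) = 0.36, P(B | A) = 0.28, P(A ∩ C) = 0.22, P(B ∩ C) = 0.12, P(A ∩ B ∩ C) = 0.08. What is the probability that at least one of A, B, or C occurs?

0.84

P(A ∩ B) = P(A)·P(B|A) = 0.50 × 0.28 = 0.14
P(A ∪ B ∪ C) = 0.50 + 0.38 + 0.36 − 0.14 − 0.22 − 0.12 + 0.08 = 0.84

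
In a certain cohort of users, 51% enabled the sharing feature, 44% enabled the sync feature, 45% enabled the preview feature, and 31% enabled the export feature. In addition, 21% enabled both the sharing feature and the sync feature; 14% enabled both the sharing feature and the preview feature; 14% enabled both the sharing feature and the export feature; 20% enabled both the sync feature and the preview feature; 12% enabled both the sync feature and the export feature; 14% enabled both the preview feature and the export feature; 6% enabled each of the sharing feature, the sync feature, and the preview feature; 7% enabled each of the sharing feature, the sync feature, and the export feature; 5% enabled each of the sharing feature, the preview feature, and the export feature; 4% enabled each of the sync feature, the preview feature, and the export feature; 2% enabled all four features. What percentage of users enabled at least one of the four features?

96%

Using inclusion–exclusion:
P(≥1) = 51 + 44 + 45 + 31 − 21 − 14 − 14 − 20 − 12 − 14 + 6 + 7 + 5 + 4 − 2 = 96%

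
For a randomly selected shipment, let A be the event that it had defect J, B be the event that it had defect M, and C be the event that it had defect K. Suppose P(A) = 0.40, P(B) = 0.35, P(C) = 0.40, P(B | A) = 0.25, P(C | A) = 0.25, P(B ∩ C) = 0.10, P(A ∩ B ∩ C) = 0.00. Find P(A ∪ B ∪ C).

0.85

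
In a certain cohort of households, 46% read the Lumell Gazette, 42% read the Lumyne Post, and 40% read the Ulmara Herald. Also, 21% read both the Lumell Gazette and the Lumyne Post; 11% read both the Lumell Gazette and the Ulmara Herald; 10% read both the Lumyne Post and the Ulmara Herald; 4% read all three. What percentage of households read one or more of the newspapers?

By inclusion–exclusion:
P(union) = 46 + 42 + 40 − 21 − 11 − 10 + 4 = 90%

90%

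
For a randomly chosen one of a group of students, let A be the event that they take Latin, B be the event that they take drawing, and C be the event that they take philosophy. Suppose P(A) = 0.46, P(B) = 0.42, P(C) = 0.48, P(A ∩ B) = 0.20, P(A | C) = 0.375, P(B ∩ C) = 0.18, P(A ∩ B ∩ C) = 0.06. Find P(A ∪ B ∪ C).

0.86

P(A ∩ C) = P(C)·P(A|C) = 0.48 × 0.375 = 0.18
P(A ∪ B ∪ C) = 0.46 + 0.42 + 0.48 − 0.20 − 0.18 − 0.18 + 0.06 = 0.86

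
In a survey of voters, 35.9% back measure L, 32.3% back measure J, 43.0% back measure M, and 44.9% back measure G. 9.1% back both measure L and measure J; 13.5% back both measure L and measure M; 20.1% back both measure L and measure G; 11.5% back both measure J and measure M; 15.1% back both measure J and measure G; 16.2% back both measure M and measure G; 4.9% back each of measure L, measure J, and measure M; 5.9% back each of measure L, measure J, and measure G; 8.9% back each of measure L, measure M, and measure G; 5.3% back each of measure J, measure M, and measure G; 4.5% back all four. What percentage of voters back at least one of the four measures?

91.1%

P(union) = 35.9 + 32.3 + 43.0 + 44.9 − 9.1 − 13.5 − 20.1 − 11.5 − 15.1 − 16.2 + 4.9 + 5.9 + 8.9 + 5.3 − 4.5 = 91.1%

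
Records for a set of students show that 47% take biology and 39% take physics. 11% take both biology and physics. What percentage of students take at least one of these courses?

Inclusion–exclusion gives
P(union) = 47 + 39 − 11 = 75%

75%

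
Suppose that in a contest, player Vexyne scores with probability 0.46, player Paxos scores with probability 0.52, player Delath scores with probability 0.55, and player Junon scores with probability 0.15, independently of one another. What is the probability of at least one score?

Independence gives P(none) = ∏(1 − pᵢ).
P(none) = (1 − 0.46) × (1 − 0.52) × (1 − 0.55) × (1 − 0.15) = 0.54 × 0.48 × 0.45 × 0.85 = 0.099144
P(at least one) = 1 − 0.099144 = 0.900856

0.900856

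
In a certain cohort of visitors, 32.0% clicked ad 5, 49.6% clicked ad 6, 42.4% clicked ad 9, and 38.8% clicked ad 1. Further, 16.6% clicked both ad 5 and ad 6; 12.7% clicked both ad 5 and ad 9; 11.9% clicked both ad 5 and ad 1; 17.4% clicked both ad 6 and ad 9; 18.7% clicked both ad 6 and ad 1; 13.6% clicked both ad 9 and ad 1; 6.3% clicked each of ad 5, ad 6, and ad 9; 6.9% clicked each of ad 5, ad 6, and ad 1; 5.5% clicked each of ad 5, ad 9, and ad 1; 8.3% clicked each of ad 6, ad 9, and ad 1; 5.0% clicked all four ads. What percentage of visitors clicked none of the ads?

By inclusion–exclusion:
P(≥1) = 32.0 + 49.6 + 42.4 + 38.8 − 16.6 − 12.7 − 11.9 − 17.4 − 18.7 − 13.6 + 6.3 + 6.9 + 5.5 + 8.3 − 5.0 = 93.9%
P(none) = 100% − 93.9% = 6.1%

6.1%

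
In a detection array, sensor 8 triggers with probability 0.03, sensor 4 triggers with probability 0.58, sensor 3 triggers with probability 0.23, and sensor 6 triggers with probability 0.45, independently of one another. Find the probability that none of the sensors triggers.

0.1725339

Since the events are independent, P(none) is the product of the individual non-occurrence probabilities.
P(none) = (1 − 0.03) × (1 − 0.58) × (1 − 0.23) × (1 − 0.45) = 0.97 × 0.42 × 0.77 × 0.55 = 0.1725339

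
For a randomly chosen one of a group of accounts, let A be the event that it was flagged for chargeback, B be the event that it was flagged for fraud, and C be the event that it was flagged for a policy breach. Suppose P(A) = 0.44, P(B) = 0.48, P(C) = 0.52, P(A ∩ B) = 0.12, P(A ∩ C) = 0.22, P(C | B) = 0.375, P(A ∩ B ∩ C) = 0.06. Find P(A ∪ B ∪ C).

0.98

P(B ∩ C) = P(B)·P(C|B) = 0.48 × 0.375 = 0.18
Inclusion–exclusion gives
P(A ∪ B ∪ C) = 0.44 + 0.48 + 0.52 − 0.12 − 0.22 − 0.18 + 0.06 = 0.98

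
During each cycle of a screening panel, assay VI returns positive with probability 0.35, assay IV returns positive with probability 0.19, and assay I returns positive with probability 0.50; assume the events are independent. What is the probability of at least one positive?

P(none) = (1 − 0.35) × (1 − 0.19) × (1 − 0.50) = 0.65 × 0.81 × 0.50 = 0.26325
P(at least one) = 1 − 0.26325 = 0.73675

0.73675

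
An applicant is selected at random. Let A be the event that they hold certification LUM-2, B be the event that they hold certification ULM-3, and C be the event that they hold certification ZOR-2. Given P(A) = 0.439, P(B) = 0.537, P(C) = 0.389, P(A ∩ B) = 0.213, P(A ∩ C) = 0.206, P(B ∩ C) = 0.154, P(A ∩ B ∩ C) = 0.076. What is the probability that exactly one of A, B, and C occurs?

0.447

Using the inclusion–exclusion count for exactly one event:
P(exactly one) = 0.439 + 0.537 + 0.389 − 2·0.213 − 2·0.206 − 2·0.154 + 3·0.076 = 0.447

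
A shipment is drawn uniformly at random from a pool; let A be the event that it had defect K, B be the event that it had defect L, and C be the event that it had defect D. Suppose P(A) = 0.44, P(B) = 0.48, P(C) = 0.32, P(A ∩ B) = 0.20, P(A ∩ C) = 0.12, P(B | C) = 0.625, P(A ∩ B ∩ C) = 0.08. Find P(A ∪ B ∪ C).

0.80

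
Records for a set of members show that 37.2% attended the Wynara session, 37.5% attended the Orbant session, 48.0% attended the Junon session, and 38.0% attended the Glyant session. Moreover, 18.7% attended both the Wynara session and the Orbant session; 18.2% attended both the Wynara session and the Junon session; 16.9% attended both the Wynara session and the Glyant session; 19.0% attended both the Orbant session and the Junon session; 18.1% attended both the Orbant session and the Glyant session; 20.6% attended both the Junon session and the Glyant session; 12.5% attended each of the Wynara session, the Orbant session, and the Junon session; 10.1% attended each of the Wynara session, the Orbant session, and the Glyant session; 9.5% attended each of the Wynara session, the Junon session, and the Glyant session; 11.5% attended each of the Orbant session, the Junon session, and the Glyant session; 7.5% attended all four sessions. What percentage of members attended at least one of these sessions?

P(≥1) = 37.2 + 37.5 + 48.0 + 38.0 − 18.7 − 18.2 − 16.9 − 19.0 − 18.1 − 20.6 + 12.5 + 10.1 + 9.5 + 11.5 − 7.5 = 85.3%

85.3%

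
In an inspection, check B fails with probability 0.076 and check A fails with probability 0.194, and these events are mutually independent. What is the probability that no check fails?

0.744744

Since the events are independent, P(none) is the product of the individual non-occurrence probabilities.
P(none) = (1 − 0.076) × (1 − 0.194) = 0.924 × 0.806 = 0.744744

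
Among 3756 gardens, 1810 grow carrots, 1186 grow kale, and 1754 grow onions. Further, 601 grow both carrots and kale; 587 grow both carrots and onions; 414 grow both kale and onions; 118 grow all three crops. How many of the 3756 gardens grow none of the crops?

Apply inclusion-exclusion:
|union| = 1810 + 1186 + 1754 − 601 − 587 − 414 + 118 = 3266
None: 3756 − 3266 = 490

490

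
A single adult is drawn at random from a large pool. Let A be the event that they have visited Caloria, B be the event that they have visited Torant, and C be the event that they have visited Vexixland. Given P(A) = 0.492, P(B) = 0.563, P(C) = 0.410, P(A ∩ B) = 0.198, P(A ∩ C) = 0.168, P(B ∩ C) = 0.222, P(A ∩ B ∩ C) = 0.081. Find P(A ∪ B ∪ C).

0.958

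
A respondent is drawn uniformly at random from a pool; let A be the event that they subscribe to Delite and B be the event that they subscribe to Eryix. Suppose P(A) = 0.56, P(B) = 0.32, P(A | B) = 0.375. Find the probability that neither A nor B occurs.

0.24

P(A ∩ B) = P(B)·P(A|B) = 0.32 × 0.375 = 0.12
P(A ∪ B) = 0.56 + 0.32 − 0.12 = 0.76
P(none) = 1 − 0.76 = 0.24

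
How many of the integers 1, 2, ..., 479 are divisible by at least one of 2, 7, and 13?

288

239 + 68 + 36 − 34 − 18 − 5 + 2 = 288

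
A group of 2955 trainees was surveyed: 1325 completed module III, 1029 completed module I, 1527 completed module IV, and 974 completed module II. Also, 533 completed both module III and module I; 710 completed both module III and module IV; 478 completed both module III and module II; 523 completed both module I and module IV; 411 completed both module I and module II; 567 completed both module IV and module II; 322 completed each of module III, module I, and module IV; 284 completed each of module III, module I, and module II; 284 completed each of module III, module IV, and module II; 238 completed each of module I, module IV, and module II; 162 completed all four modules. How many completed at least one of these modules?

2599

By inclusion-exclusion,
N(≥1) = 1325 + 1029 + 1527 + 974 − 533 − 710 − 478 − 523 − 411 − 567 + 322 + 284 + 284 + 238 − 162 = 2599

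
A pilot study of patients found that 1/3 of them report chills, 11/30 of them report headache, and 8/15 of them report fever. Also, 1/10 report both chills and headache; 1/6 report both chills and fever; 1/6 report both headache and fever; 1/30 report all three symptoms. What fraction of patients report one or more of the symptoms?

By inclusion-exclusion,
P(at least one) = 1/3 + 11/30 + 8/15 − 1/10 − 1/6 − 1/6 + 1/30 = 5/6

5/6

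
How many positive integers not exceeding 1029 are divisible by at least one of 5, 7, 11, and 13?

Apply inclusion-exclusion:
⌊1029/5⌋ + ⌊1029/7⌋ + ⌊1029/11⌋ + ⌊1029/13⌋ − ⌊1029/35⌋ − ⌊1029/55⌋ − ⌊1029/65⌋ − ⌊1029/77⌋ − ⌊1029/91⌋ − ⌊1029/143⌋ + ⌊1029/385⌋ + ⌊1029/455⌋ + ⌊1029/715⌋ + ⌊1029/1001⌋ − ⌊1029/5005⌋ = 205 + 147 + 93 + 79 − 29 − 18 − 15 − 13 − 11 − 7 + 2 + 2 + 1 + 1 − 0 = 437

437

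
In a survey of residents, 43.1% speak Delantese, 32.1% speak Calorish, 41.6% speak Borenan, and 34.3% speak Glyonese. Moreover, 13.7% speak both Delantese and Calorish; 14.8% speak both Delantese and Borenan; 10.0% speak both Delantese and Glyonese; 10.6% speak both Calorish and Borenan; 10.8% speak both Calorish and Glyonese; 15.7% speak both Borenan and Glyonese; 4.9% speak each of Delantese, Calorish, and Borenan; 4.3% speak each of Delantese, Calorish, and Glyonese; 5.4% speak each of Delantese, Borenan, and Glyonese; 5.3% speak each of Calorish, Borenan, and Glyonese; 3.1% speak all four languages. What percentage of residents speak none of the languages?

P(≥1) = 43.1 + 32.1 + 41.6 + 34.3 − 13.7 − 14.8 − 10.0 − 10.6 − 10.8 − 15.7 + 4.9 + 4.3 + 5.4 + 5.3 − 3.1 = 92.3%
P(none) = 100% − 92.3% = 7.7%

7.7%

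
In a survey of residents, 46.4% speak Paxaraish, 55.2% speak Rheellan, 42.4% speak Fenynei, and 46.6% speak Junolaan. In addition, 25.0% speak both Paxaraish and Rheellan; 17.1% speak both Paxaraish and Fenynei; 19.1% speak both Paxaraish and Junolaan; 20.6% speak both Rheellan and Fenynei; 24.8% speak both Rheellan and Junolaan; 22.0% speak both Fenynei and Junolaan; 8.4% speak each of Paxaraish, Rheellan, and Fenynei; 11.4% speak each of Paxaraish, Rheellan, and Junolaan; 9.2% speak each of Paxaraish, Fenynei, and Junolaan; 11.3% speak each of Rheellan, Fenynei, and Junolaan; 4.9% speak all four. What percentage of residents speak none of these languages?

2.6%

P(≥1) = 46.4 + 55.2 + 42.4 + 46.6 − 25.0 − 17.1 − 19.1 − 20.6 − 24.8 − 22.0 + 8.4 + 11.4 + 9.2 + 11.3 − 4.9 = 97.4%
P(none) = 100% − 97.4% = 2.6%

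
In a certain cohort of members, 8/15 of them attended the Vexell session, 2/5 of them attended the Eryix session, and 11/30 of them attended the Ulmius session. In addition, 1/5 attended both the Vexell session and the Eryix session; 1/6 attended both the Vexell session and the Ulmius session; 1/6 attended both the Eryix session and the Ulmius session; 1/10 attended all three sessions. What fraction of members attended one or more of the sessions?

By inclusion-exclusion,
P(at least one) = 8/15 + 2/5 + 11/30 − 1/5 − 1/6 − 1/6 + 1/10 = 13/15

13/15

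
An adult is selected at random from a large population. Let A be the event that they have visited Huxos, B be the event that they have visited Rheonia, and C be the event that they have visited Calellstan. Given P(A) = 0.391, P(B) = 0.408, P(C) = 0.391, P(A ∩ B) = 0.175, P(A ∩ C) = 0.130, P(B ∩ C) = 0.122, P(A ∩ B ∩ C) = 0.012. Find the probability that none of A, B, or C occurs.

0.225

By inclusion-exclusion,
P(A ∪ B ∪ C) = 0.391 + 0.408 + 0.391 − 0.175 − 0.130 − 0.122 + 0.012 = 0.775
P(none) = 1 − 0.775 = 0.225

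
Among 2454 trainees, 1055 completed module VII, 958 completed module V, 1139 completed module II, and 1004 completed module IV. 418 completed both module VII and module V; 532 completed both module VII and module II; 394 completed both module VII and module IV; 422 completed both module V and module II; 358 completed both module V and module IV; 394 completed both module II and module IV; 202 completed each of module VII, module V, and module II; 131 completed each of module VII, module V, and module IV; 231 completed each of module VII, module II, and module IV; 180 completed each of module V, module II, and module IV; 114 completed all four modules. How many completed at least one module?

N(≥1) = 1055 + 958 + 1139 + 1004 − 418 − 532 − 394 − 422 − 358 − 394 + 202 + 131 + 231 + 180 − 114 = 2268

2268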